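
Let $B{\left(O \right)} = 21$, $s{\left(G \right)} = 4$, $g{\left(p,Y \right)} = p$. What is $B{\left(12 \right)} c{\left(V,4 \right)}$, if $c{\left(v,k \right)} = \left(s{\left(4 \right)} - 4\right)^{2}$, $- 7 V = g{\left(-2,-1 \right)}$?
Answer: $0$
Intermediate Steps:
$V = \frac{2}{7}$ ($V = \left(- \frac{1}{7}\right) \left(-2\right) = \frac{2}{7} \approx 0.28571$)
$c{\left(v,k \right)} = 0$ ($c{\left(v,k \right)} = \left(4 - 4\right)^{2} = 0^{2} = 0$)
$B{\left(12 \right)} c{\left(V,4 \right)} = 21 \cdot 0 = 0$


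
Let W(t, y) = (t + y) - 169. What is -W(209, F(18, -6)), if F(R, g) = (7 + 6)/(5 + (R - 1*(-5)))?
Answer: -1133/28 ≈ -40.464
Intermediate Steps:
F(R, g) = 13/(10 + R) (F(R, g) = 13/(5 + (R + 5)) = 13/(5 + (5 + R)) = 13/(10 + R))
W(t, y) = -169 + t + y
-W(209, F(18, -6)) = -(-169 + 209 + 13/(10 + 18)) = -(-169 + 209 + 13/28) = -1*1133/28 = -1133/28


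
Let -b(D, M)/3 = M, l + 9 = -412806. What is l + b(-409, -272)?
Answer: -411999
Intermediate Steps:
l = -412815 (l = -9 - 412806 = -412815)
b(D, M) = -3*M
l + b(-409, -272) = -412815 - 3*(-272) = -412815 + 816 = -411999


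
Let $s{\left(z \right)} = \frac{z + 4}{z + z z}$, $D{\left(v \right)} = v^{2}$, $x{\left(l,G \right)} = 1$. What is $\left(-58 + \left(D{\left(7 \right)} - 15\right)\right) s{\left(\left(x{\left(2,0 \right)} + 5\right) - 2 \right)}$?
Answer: $- \frac{48}{5} \approx -9.6$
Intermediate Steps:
$s{\left(z \right)} = \frac{4 + z}{z + z^{2}}$
$\left(-58 + \left(D{\left(7 \right)} - 15\right)\right) s{\left(\left(x{\left(2,0 \right)} + 5\right) - 2 \right)} = \left(-58 - \left(15 - 7^{2}\right)\right) \frac{4 + \left(\left(1 + 5\right) - 2\right)}{\left(\left(1 + 5\right) - 2\right) \left(1 + \left(\left(1 + 5\right) - 2\right)\right)} = \left(-58 + \left(49 - 15\right)\right) \frac{4 + \left(6 - 2\right)}{\left(6 - 2\right) \left(1 + \left(6 - 2\right)\right)} = \left(-58 + 34\right) \frac{4 + 4}{4 \left(1 + 4\right)} = - 24 \cdot \frac{1}{4} \cdot \frac{1}{5} \cdot 8 = \left(-24\right) \frac{2}{5} = - \frac{48}{5}$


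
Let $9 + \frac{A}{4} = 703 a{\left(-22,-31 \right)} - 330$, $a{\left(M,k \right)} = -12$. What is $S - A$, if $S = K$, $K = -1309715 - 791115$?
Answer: $-2065730$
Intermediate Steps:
$A = -35100$ ($A = -36 + 4 \left(703 \left(-12\right) - 330\right) = -36 + 4 \left(-8436 - 330\right) = -36 + 4 \left(-8766\right) = -36 - 35064 = -35100$)
$K = -2100830$ ($K = -1309715 - 791115 = -2100830$)
$S = -2100830$
$S - A = -2100830 - -35100 = -2100830 + 35100 = -2065730$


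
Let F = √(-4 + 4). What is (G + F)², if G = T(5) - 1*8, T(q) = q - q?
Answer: 64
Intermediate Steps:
T(q) = 0
F = 0 (F = √0 = 0)
G = -8 (G = 0 - 1*8 = 0 - 8 = -8)
(G + F)² = (-8 + 0)² = (-8)² = 64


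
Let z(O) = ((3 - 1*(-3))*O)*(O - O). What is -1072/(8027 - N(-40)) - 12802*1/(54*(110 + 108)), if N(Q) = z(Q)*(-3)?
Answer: -57690619/47246922 ≈ -1.2210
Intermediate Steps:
z(O) = 0 (z(O) = ((3 + 3)*O)*0 = (6*O)*0 = 0)
N(Q) = 0 (N(Q) = 0*(-3) = 0)
-1072/(8027 - N(-40)) - 12802*1/(54*(110 + 108)) = -1072/(8027 - 1*0) - 12802*1/(54*(110 + 108)) = -1072/(8027 + 0) - 12802/(54*218) = -1072/8027 - 12802/11772 = -1072*1/8027 - 12802*1/11772 = -1072/8027 - 6401/5886 = -57690619/47246922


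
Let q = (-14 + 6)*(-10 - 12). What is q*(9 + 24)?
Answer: 5808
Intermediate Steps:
q = 176 (q = -8*(-22) = 176)
q*(9 + 24) = 176*(9 + 24) = 176*33 = 5808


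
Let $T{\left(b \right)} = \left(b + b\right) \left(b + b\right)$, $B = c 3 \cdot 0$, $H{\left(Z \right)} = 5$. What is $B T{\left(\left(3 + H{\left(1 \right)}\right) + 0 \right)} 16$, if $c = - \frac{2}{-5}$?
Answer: $0$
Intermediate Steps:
$c = \frac{2}{5}$ ($c = \left(-2\right) \left(- \frac{1}{5}\right) = \frac{2}{5} \approx 0.4$)
$B = 0$ ($B = \frac{2}{5} \cdot 3 \cdot 0 = \frac{6}{5} \cdot 0 = 0$)
$T{\left(b \right)} = 4 b^{2}$ ($T{\left(b \right)} = 2 b 2 b = 4 b^{2}$)
$B T{\left(\left(3 + H{\left(1 \right)}\right) + 0 \right)} 16 = 0 \cdot 4 \left(\left(3 + 5\right) + 0\right)^{2} \cdot 16 = 0 \cdot 4 \left(8 + 0\right)^{2} \cdot 16 = 0 \cdot 4 \cdot 8^{2} \cdot 16 = 0 \cdot 4 \cdot 64 \cdot 16 = 0 \cdot 256 \cdot 16 = 0 \cdot 16 = 0$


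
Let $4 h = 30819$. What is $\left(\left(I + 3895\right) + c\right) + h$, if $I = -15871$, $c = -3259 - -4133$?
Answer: $- \frac{13589}{4} \approx -3397.3$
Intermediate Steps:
$c = 874$ ($c = -3259 + 4133 = 874$)
$h = \frac{30819}{4}$ ($h = \frac{1}{4} \cdot 30819 = \frac{30819}{4} \approx 7704.8$)
$\left(\left(I + 3895\right) + c\right) + h = \left(\left(-15871 + 3895\right) + 874\right) + \frac{30819}{4} = \left(-11976 + 874\right) + \frac{30819}{4} = -11102 + \frac{30819}{4} = - \frac{13589}{4}$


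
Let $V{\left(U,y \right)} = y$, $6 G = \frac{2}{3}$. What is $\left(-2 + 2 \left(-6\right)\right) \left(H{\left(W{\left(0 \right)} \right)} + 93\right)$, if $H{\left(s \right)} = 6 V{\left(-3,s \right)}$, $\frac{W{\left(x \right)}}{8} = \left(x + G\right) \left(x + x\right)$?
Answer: $-1302$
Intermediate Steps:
$G = \frac{1}{9}$ ($G = \frac{2 \cdot \frac{1}{3}}{6} = \frac{1}{6} \cdot \frac{2}{3} = \frac{1}{9} \approx 0.11111$)
$W{\left(x \right)} = 16 x \left(\frac{1}{9} + x\right)$ ($W{\left(x \right)} = 8 \left(x + \frac{1}{9}\right) \left(x + x\right) = 8 \left(\frac{1}{9} + x\right) 2 x = 8 \cdot 2 x \left(\frac{1}{9} + x\right) = 16 x \left(\frac{1}{9} + x\right)$)
$H{\left(s \right)} = 6 s$
$\left(-2 + 2 \left(-6\right)\right) \left(H{\left(W{\left(0 \right)} \right)} + 93\right) = \left(-2 + 2 \left(-6\right)\right) \left(6 \cdot \frac{16}{9} \cdot 0 \left(1 + 9 \cdot 0\right) + 93\right) = \left(-2 - 12\right) \left(6 \cdot \frac{16}{9} \cdot 0 \left(1 + 0\right) + 93\right) = - 14 \left(6 \cdot \frac{16}{9} \cdot 0 \cdot 1 + 93\right) = - 14 \left(6 \cdot 0 + 93\right) = - 14 \left(0 + 93\right) = \left(-14\right) 93 = -1302$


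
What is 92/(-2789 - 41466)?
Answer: -92/44255 ≈ -0.0020789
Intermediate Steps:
92/(-2789 - 41466) = 92/(-44255) = 92*(-1/44255) = -92/44255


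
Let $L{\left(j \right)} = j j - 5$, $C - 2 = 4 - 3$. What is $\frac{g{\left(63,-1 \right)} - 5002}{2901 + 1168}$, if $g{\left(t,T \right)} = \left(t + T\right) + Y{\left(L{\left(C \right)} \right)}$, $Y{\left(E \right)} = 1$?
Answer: $- \frac{4939}{4069} \approx -1.2138$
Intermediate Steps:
$C = 3$ ($C = 2 + \left(4 - 3\right) = 2 + 1 = 3$)
$L{\left(j \right)} = -5 + j^{2}$ ($L{\left(j \right)} = j^{2} - 5 = -5 + j^{2}$)
$g{\left(t,T \right)} = 1 + T + t$ ($g{\left(t,T \right)} = \left(t + T\right) + 1 = \left(T + t\right) + 1 = 1 + T + t$)
$\frac{g{\left(63,-1 \right)} - 5002}{2901 + 1168} = \frac{\left(1 - 1 + 63\right) - 5002}{2901 + 1168} = \frac{63 - 5002}{4069} = \left(-4939\right) \frac{1}{4069} = - \frac{4939}{4069}$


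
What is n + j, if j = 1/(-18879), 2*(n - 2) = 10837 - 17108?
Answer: -118314695/37758 ≈ -3133.5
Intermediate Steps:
n = -6267/2 (n = 2 + (10837 - 17108)/2 = 2 + (½)*(-6271) = 2 - 6271/2 = -6267/2 ≈ -3133.5)
j = -1/18879 ≈ -5.2969e-5
n + j = -6267/2 - 1/18879 = -118314695/37758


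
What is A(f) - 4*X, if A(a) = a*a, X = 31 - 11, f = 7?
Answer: -31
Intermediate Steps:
X = 20
A(a) = a²
A(f) - 4*X = 7² - 4*20 = 49 - 80 = -31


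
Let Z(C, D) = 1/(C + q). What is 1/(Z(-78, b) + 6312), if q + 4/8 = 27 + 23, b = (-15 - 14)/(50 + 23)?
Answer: 57/359782 ≈ 0.00015843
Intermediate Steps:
b = -29/73 ≈ -0.39726
q = 99/2 (q = -½ + (27 + 23) = -½ + 50 = 99/2 ≈ 49.500)
Z(C, D) = 1/(99/2 + C) (Z(C, D) = 1/(C + 99/2) = 1/(99/2 + C))
1/(Z(-78, b) + 6312) = 1/(2/(99 + 2*(-78)) + 6312) = 1/(2/(99 - 156) + 6312) = 1/(2/(-57) + 6312) = 1/(2*(-1/57) + 6312) = 1/(-2/57 + 6312) = 1/(359782/57) = 57/359782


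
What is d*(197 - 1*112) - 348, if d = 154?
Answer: 12742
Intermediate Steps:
d*(197 - 1*112) - 348 = 154*(197 - 1*112) - 348 = 154*(197 - 112) - 348 = 154*85 - 348 = 13090 - 348 = 12742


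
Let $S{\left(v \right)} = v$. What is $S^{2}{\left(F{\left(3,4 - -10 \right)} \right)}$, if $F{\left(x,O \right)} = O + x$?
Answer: $289$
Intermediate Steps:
$S^{2}{\left(F{\left(3,4 - -10 \right)} \right)} = \left(\left(4 - -10\right) + 3\right)^{2} = \left(\left(4 + 10\right) + 3\right)^{2} = \left(14 + 3\right)^{2} = 17^{2} = 289$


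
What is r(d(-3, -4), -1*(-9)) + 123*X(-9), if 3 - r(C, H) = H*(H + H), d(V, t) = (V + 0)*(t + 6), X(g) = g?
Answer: -1266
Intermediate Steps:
d(V, t) = V*(6 + t)
r(C, H) = 3 - 2*H² (r(C, H) = 3 - H*(H + H) = 3 - H*2*H = 3 - 2*H²)
r(d(-3, -4), -1*(-9)) + 123*X(-9) = (3 - 2*(-1*(-9))²) + 123*(-9) = (3 - 2*9²) - 1107 = (3 - 2*81) - 1107 = (3 - 162) - 1107 = -159 - 1107 = -1266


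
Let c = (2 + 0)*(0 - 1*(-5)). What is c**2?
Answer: 100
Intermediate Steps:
c = 10 (c = 2*(0 + 5) = 2*5 = 10)
c**2 = 10**2 = 100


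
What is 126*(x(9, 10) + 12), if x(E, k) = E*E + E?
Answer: 12852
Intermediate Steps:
x(E, k) = E + E² (x(E, k) = E² + E = E + E²)
126*(x(9, 10) + 12) = 126*(9*(1 + 9) + 12) = 126*(9*10 + 12) = 126*(90 + 12) = 126*102 = 12852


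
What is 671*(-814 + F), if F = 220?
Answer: -398574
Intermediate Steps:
671*(-814 + F) = 671*(-814 + 220) = 671*(-594) = -398574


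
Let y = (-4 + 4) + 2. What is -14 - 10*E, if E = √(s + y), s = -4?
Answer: -14 - 10*I*√2 ≈ -14.0 - 14.142*I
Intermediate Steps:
y = 2 (y = 0 + 2 = 2)
E = I*√2 (E = √(-4 + 2) = √(-2) = I*√2 ≈ 1.4142*I)
-14 - 10*E = -14 - 10*I*√2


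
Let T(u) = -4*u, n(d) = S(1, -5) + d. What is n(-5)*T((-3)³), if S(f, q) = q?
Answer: -1080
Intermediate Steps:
n(d) = -5 + d
n(-5)*T((-3)³) = (-5 - 5)*(-4*(-3)³) = -(-40)*(-27) = -10*108 = -1080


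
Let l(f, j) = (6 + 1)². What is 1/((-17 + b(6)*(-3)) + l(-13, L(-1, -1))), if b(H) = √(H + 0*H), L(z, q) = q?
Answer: 16/485 + 3*√6/970 ≈ 0.040565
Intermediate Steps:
l(f, j) = 49 (l(f, j) = 7² = 49)
b(H) = √H (b(H) = √(H + 0) = √H)
1/((-17 + b(6)*(-3)) + l(-13, L(-1, -1))) = 1/((-17 + √6*(-3)) + 49) = 1/((-17 - 3*√6) + 49) = 1/(32 - 3*√6)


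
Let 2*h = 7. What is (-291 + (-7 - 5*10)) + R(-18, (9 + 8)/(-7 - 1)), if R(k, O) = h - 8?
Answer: -705/2 ≈ -352.50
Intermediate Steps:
h = 7/2 (h = (½)*7 = 7/2 ≈ 3.5000)
R(k, O) = -9/2 (R(k, O) = 7/2 - 8 = -9/2)
(-291 + (-7 - 5*10)) + R(-18, (9 + 8)/(-7 - 1)) = (-291 + (-7 - 5*10)) - 9/2 = (-291 + (-7 - 50)) - 9/2 = (-291 - 57) - 9/2 = -348 - 9/2 = -705/2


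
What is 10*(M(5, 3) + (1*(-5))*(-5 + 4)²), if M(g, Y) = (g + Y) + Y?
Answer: 60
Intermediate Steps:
M(g, Y) = g + 2*Y (M(g, Y) = (Y + g) + Y = g + 2*Y)
10*(M(5, 3) + (1*(-5))*(-5 + 4)²) = 10*((5 + 2*3) + (1*(-5))*(-5 + 4)²) = 10*((5 + 6) - 5*(-1)²) = 10*(11 - 5*1) = 10*(11 - 5) = 10*6 = 60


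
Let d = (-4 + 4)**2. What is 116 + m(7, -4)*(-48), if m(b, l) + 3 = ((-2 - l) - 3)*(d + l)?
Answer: 68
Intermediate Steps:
d = 0 (d = 0**2 = 0)
m(b, l) = -3 + l*(-5 - l) (m(b, l) = -3 + ((-2 - l) - 3)*(0 + l) = -3 + (-5 - l)*l = -3 + l*(-5 - l))
116 + m(7, -4)*(-48) = 116 + (-3 - 1*(-4)**2 - 5*(-4))*(-48) = 116 + (-3 - 1*16 + 20)*(-48) = 116 + (-3 - 16 + 20)*(-48) = 116 + 1*(-48) = 116 - 48 = 68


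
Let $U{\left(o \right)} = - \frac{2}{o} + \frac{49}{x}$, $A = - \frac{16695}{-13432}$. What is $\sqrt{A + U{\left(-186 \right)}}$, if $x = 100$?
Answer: $\frac{\sqrt{17005682771814}}{3122940} \approx 1.3205$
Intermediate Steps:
$A = \frac{16695}{13432}$ ($A = \left(-16695\right) \left(- \frac{1}{13432}\right) = \frac{16695}{13432} \approx 1.2429$)
$U{\left(o \right)} = \frac{49}{100} - \frac{2}{o}$ ($U{\left(o \right)} = - \frac{2}{o} + \frac{49}{100} = \frac{49}{100} - \frac{2}{o}$)
$\sqrt{A + U{\left(-186 \right)}} = \sqrt{\frac{16695}{13432} + \left(\frac{49}{100} - \frac{2}{-186}\right)} = \sqrt{\frac{16695}{13432} + \left(\frac{49}{100} - - \frac{1}{93}\right)} = \sqrt{\frac{16695}{13432} + \left(\frac{49}{100} + \frac{1}{93}\right)} = \sqrt{\frac{16695}{13432} + \frac{4657}{9300}} = \sqrt{\frac{54454081}{31229400}} = \frac{\sqrt{17005682771814}}{3122940}$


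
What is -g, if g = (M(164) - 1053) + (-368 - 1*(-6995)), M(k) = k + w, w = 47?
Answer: -5785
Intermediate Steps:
M(k) = 47 + k (M(k) = k + 47 = 47 + k)
g = 5785 (g = ((47 + 164) - 1053) + (-368 - 1*(-6995)) = (211 - 1053) + (-368 + 6995) = -842 + 6627 = 5785)
-g = -1*5785 = -5785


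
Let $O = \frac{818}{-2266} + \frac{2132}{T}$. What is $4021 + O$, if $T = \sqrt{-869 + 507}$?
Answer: $\frac{4555384}{1133} - \frac{1066 i \sqrt{362}}{181} \approx 4020.6 - 112.06 i$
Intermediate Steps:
$T = i \sqrt{362}$ ($T = \sqrt{-362} = i \sqrt{362} \approx 19.026 i$)
$O = - \frac{409}{1133} - \frac{1066 i \sqrt{362}}{181}$ ($O = \frac{818}{-2266} + \frac{2132}{i \sqrt{362}} = 818 \left(- \frac{1}{2266}\right) + 2132 \left(- \frac{i \sqrt{362}}{362}\right) = - \frac{409}{1133} - \frac{1066 i \sqrt{362}}{181} \approx -0.36099 - 112.06 i$)
$4021 + O = 4021 - \left(\frac{409}{1133} + \frac{1066 i \sqrt{362}}{181}\right) = \frac{4555384}{1133} - \frac{1066 i \sqrt{362}}{181}$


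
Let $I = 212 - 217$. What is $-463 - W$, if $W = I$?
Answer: $-458$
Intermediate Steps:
$I = -5$ ($I = 212 - 217 = -5$)
$W = -5$
$-463 - W = -463 - -5 = -463 + 5 = -458$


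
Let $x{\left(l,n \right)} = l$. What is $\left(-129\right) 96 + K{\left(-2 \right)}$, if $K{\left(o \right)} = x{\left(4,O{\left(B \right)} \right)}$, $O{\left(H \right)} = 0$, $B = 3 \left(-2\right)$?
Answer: $-12380$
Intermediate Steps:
$B = -6$
$K{\left(o \right)} = 4$
$\left(-129\right) 96 + K{\left(-2 \right)} = \left(-129\right) 96 + 4 = -12384 + 4 = -12380$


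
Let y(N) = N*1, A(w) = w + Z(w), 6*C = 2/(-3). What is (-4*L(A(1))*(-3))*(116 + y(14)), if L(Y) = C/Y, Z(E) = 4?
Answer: -104/3 ≈ -34.667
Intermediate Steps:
C = -⅑ (C = (2/(-3))/6 = (2*(-⅓))/6 = (⅙)*(-⅔) = -⅑ ≈ -0.11111)
A(w) = 4 + w (A(w) = w + 4 = 4 + w)
L(Y) = -1/(9*Y)
y(N) = N
(-4*L(A(1))*(-3))*(116 + y(14)) = (-(-4)/(9*(4 + 1))*(-3))*(116 + 14) = (-(-4)/(9*5)*(-3))*130 = (-4*(-1/45)*(-3))*130 = ((4/45)*(-3))*130 = -4/15*130 = -104/3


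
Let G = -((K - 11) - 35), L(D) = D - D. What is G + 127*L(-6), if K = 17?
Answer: 29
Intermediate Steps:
L(D) = 0
G = 29 (G = -((17 - 11) - 35) = -(6 - 35) = -1*(-29) = 29)
G + 127*L(-6) = 29 + 127*0 = 29 + 0 = 29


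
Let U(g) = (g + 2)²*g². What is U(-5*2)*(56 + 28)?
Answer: 537600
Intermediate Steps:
U(g) = g²*(2 + g)² (U(g) = (2 + g)²*g² = g²*(2 + g)²)
U(-5*2)*(56 + 28) = ((-5*2)²*(2 - 5*2)²)*(56 + 28) = ((-10)²*(2 - 10)²)*84 = (100*(-8)²)*84 = (100*64)*84 = 6400*84 = 537600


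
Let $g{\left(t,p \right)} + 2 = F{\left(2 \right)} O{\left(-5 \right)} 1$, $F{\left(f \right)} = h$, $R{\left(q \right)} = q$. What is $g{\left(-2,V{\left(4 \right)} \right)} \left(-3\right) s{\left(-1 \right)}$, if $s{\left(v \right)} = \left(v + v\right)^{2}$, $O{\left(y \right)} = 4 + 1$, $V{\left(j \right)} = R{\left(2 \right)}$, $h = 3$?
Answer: $-156$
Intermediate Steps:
$F{\left(f \right)} = 3$
$V{\left(j \right)} = 2$
$O{\left(y \right)} = 5$
$s{\left(v \right)} = 4 v^{2}$ ($s{\left(v \right)} = \left(2 v\right)^{2} = 4 v^{2}$)
$g{\left(t,p \right)} = 13$ ($g{\left(t,p \right)} = -2 + 3 \cdot 5 \cdot 1 = -2 + 15 \cdot 1 = -2 + 15 = 13$)
$g{\left(-2,V{\left(4 \right)} \right)} \left(-3\right) s{\left(-1 \right)} = 13 \left(-3\right) 4 \left(-1\right)^{2} = - 39 \cdot 4 \cdot 1 = \left(-39\right) 4 = -156$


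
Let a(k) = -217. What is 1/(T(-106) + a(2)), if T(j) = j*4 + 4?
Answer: -1/637 ≈ -0.0015699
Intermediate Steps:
T(j) = 4 + 4*j (T(j) = 4*j + 4 = 4 + 4*j)
1/(T(-106) + a(2)) = 1/((4 + 4*(-106)) - 217) = 1/((4 - 424) - 217) = 1/(-420 - 217) = 1/(-637) = -1/637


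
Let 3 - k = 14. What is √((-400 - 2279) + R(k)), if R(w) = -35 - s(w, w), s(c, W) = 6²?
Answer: 5*I*√110 ≈ 52.44*I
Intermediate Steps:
k = -11 (k = 3 - 1*14 = 3 - 14 = -11)
s(c, W) = 36
R(w) = -71 (R(w) = -35 - 1*36 = -35 - 36 = -71)
√((-400 - 2279) + R(k)) = √((-400 - 2279) - 71) = √(-2679 - 71) = √(-2750) = 5*I*√110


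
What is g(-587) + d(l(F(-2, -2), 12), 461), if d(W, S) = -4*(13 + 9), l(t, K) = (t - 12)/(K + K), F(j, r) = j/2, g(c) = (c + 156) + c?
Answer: -1106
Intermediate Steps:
g(c) = 156 + 2*c (g(c) = (156 + c) + c = 156 + 2*c)
F(j, r) = j/2 (F(j, r) = j*(1/2) = j/2)
l(t, K) = (-12 + t)/(2*K) (l(t, K) = (-12 + t)/((2*K)) = (-12 + t)*(1/(2*K)) = (-12 + t)/(2*K))
d(W, S) = -88 (d(W, S) = -4*22 = -88)
g(-587) + d(l(F(-2, -2), 12), 461) = (156 + 2*(-587)) - 88 = (156 - 1174) - 88 = -1018 - 88 = -1106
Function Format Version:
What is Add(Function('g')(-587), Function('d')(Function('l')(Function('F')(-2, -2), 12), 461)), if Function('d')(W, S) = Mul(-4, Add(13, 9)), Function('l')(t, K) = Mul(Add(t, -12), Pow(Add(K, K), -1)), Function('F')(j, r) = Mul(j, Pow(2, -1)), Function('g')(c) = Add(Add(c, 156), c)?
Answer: -1106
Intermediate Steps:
Function('g')(c) = Add(156, Mul(2, c)) (Function('g')(c) = Add(Add(156, c), c) = Add(156, Mul(2, c)))
Function('F')(j, r) = Mul(Rational(1, 2), j) (Function('F')(j, r) = Mul(j, Rational(1, 2)) = Mul(Rational(1, 2), j))
Function('l')(t, K) = Mul(Rational(1, 2), Pow(K, -1), Add(-12, t)) (Function('l')(t, K) = Mul(Add(-12, t), Pow(Mul(2, K), -1)) = Mul(Add(-12, t), Mul(Rational(1, 2), Pow(K, -1))) = Mul(Rational(1, 2), Pow(K, -1), Add(-12, t)))
Function('d')(W, S) = -88 (Function('d')(W, S) = Mul(-4, 22) = -88)
Add(Function('g')(-587), Function('d')(Function('l')(Function('F')(-2, -2), 12), 461)) = Add(Add(156, Mul(2, -587)), -88) = Add(Add(156, -1174), -88) = Add(-1018, -88) = -1106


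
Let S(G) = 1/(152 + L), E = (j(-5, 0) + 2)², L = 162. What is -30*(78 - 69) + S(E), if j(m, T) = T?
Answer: -84779/314 ≈ -270.00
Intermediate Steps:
E = 4 (E = (0 + 2)² = 2² = 4)
S(G) = 1/314 (S(G) = 1/(152 + 162) = 1/314)
-30*(78 - 69) + S(E) = -30*(78 - 69) + 1/314 = -30*9 + 1/314 = -270 + 1/314 = -84779/314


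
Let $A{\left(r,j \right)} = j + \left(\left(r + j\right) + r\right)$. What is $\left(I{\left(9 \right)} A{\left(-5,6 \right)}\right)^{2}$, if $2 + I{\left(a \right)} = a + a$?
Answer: $1024$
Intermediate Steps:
$I{\left(a \right)} = -2 + 2 a$ ($I{\left(a \right)} = -2 + \left(a + a\right) = -2 + 2 a$)
$A{\left(r,j \right)} = 2 j + 2 r$ ($A{\left(r,j \right)} = j + \left(\left(j + r\right) + r\right) = j + \left(j + 2 r\right) = 2 j + 2 r$)
$\left(I{\left(9 \right)} A{\left(-5,6 \right)}\right)^{2} = \left(\left(-2 + 2 \cdot 9\right) \left(2 \cdot 6 + 2 \left(-5\right)\right)\right)^{2} = \left(\left(-2 + 18\right) \left(12 - 10\right)\right)^{2} = \left(16 \cdot 2\right)^{2} = 32^{2} = 1024$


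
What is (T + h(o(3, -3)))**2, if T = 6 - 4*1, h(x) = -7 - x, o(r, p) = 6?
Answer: 121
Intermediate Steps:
T = 2 (T = 6 - 4 = 2)
(T + h(o(3, -3)))**2 = (2 + (-7 - 1*6))**2 = (2 + (-7 - 6))**2 = (2 - 13)**2 = (-11)**2 = 121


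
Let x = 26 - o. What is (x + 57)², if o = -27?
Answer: 12100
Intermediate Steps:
x = 53 (x = 26 - 1*(-27) = 26 + 27 = 53)
(x + 57)² = (53 + 57)² = 110² = 12100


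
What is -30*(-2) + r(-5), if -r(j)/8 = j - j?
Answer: 60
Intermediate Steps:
r(j) = 0 (r(j) = -8*(j - j) = -8*0 = 0)
-30*(-2) + r(-5) = -30*(-2) + 0 = 60 + 0 = 60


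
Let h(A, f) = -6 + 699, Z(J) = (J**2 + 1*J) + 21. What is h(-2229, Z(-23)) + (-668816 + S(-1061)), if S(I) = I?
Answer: -669184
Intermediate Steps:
Z(J) = 21 + J + J**2 (Z(J) = (J**2 + J) + 21 = (J + J**2) + 21 = 21 + J + J**2)
h(A, f) = 693
h(-2229, Z(-23)) + (-668816 + S(-1061)) = 693 + (-668816 - 1061) = 693 - 669877 = -669184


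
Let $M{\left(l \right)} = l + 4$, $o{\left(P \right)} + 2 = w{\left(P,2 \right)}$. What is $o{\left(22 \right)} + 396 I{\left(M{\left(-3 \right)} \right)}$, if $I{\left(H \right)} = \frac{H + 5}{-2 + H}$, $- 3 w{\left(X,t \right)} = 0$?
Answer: $-2378$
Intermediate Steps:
$w{\left(X,t \right)} = 0$ ($w{\left(X,t \right)} = \left(- \frac{1}{3}\right) 0 = 0$)
$o{\left(P \right)} = -2$ ($o{\left(P \right)} = -2 + 0 = -2$)
$M{\left(l \right)} = 4 + l$
$I{\left(H \right)} = \frac{5 + H}{-2 + H}$
$o{\left(22 \right)} + 396 I{\left(M{\left(-3 \right)} \right)} = -2 + 396 \frac{5 + \left(4 - 3\right)}{-2 + \left(4 - 3\right)} = -2 + 396 \frac{5 + 1}{-2 + 1} = -2 + 396 \frac{1}{-1} \cdot 6 = -2 + 396 \left(\left(-1\right) 6\right) = -2 + 396 \left(-6\right) = -2 - 2376 = -2378$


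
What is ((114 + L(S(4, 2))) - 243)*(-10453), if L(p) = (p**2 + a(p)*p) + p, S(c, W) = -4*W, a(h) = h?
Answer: 94077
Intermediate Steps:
L(p) = p + 2*p**2 (L(p) = (p**2 + p*p) + p = (p**2 + p**2) + p = 2*p**2 + p = p + 2*p**2)
((114 + L(S(4, 2))) - 243)*(-10453) = ((114 + (-4*2)*(1 + 2*(-4*2))) - 243)*(-10453) = ((114 - 8*(1 + 2*(-8))) - 243)*(-10453) = ((114 - 8*(1 - 16)) - 243)*(-10453) = ((114 - 8*(-15)) - 243)*(-10453) = ((114 + 120) - 243)*(-10453) = (234 - 243)*(-10453) = -9*(-10453) = 94077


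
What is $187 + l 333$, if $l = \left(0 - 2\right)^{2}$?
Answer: $1519$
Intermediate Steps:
$l = 4$ ($l = \left(-2\right)^{2} = 4$)
$187 + l 333 = 187 + 4 \cdot 333 = 187 + 1332 = 1519$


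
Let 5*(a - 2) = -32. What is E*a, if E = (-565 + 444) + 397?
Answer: -6072/5 ≈ -1214.4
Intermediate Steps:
a = -22/5 (a = 2 + (⅕)*(-32) = 2 - 32/5 = -22/5 ≈ -4.4000)
E = 276 (E = -121 + 397 = 276)
E*a = 276*(-22/5) = -6072/5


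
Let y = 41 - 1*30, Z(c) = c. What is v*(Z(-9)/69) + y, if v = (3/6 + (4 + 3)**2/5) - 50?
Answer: 3721/230 ≈ 16.178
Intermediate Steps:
y = 11 (y = 41 - 30 = 11)
v = -397/10 (v = (3*(1/6) + 7**2*(1/5)) - 50 = (1/2 + 49*(1/5)) - 50 = (1/2 + 49/5) - 50 = 103/10 - 50 = -397/10 ≈ -39.700)
v*(Z(-9)/69) + y = -(-3573)/(10*69) + 11 = -397/10*(-3/23) + 11 = 1191/230 + 11 = 3721/230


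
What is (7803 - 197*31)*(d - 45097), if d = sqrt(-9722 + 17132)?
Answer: -76484512 + 1696*sqrt(7410) ≈ -7.6339e+7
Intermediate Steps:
d = sqrt(7410) ≈ 86.081
(7803 - 197*31)*(d - 45097) = (7803 - 197*31)*(sqrt(7410) - 45097) = (7803 - 6107)*(-45097 + sqrt(7410)) = 1696*(-45097 + sqrt(7410)) = -76484512 + 1696*sqrt(7410)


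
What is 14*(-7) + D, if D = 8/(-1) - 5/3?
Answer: -323/3 ≈ -107.67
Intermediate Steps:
D = -29/3 (D = 8*(-1) - 5*⅓ = -8 - 5/3 = -29/3 ≈ -9.6667)
14*(-7) + D = 14*(-7) - 29/3 = -98 - 29/3 = -323/3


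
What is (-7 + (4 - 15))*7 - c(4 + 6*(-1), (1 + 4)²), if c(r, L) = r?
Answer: -124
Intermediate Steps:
(-7 + (4 - 15))*7 - c(4 + 6*(-1), (1 + 4)²) = (-7 + (4 - 15))*7 - (4 + 6*(-1)) = (-7 - 11)*7 - (4 - 6) = -18*7 - 1*(-2) = -126 + 2 = -124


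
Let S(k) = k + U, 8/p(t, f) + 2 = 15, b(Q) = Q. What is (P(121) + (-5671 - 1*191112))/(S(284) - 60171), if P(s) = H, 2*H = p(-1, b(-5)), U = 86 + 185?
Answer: 37075/11232 ≈ 3.3008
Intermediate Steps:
U = 271
p(t, f) = 8/13 (p(t, f) = 8/(-2 + 15) = 8/13)
H = 4/13 (H = (½)*(8/13) = 4/13 ≈ 0.30769)
S(k) = 271 + k (S(k) = k + 271 = 271 + k)
P(s) = 4/13
(P(121) + (-5671 - 1*191112))/(S(284) - 60171) = (4/13 + (-5671 - 1*191112))/((271 + 284) - 60171) = (4/13 + (-5671 - 191112))/(555 - 60171) = (4/13 - 196783)/(-59616) = -2558175/13*(-1/59616) = 37075/11232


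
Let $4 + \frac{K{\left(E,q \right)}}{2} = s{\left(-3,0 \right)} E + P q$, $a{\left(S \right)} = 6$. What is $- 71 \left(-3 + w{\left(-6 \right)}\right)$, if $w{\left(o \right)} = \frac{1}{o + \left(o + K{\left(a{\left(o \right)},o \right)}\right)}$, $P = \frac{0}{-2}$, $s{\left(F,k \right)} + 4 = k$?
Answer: $\frac{14555}{68} \approx 214.04$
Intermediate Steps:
$s{\left(F,k \right)} = -4 + k$
$P = 0$ ($P = 0 \left(- \frac{1}{2}\right) = 0$)
$K{\left(E,q \right)} = -8 - 8 E$ ($K{\left(E,q \right)} = -8 + 2 \left(\left(-4 + 0\right) E + 0 q\right) = -8 + 2 \left(- 4 E + 0\right) = -8 + 2 \left(- 4 E\right) = -8 - 8 E$)
$w{\left(o \right)} = \frac{1}{-56 + 2 o}$ ($w{\left(o \right)} = \frac{1}{o + \left(o - 56\right)} = \frac{1}{o + \left(-56 + o\right)} = \frac{1}{-56 + 2 o}$)
$- 71 \left(-3 + w{\left(-6 \right)}\right) = - 71 \left(-3 + \frac{1}{2 \left(-28 - 6\right)}\right) = - 71 \left(-3 + \frac{1}{2 \left(-34\right)}\right) = - 71 \left(-3 + \frac{1}{2} \left(- \frac{1}{34}\right)\right) = - 71 \left(-3 - \frac{1}{68}\right) = \left(-71\right) \left(- \frac{205}{68}\right) = \frac{14555}{68}$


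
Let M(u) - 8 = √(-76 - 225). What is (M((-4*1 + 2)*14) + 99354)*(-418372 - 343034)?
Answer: -75654822972 - 761406*I*√301 ≈ -7.5655e+10 - 1.321e+7*I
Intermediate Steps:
M(u) = 8 + I*√301 (M(u) = 8 + √(-76 - 225) = 8 + √(-301) = 8 + I*√301)
(M((-4*1 + 2)*14) + 99354)*(-418372 - 343034) = ((8 + I*√301) + 99354)*(-418372 - 343034) = (99362 + I*√301)*(-761406) = -75654822972 - 761406*I*√301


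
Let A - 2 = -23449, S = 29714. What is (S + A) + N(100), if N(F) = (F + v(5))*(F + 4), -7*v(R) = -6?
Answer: 117293/7 ≈ 16756.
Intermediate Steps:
v(R) = 6/7 (v(R) = -⅐*(-6) = 6/7)
A = -23447 (A = 2 - 23449 = -23447)
N(F) = (4 + F)*(6/7 + F) (N(F) = (F + 6/7)*(F + 4) = (6/7 + F)*(4 + F) = (4 + F)*(6/7 + F))
(S + A) + N(100) = (29714 - 23447) + (24/7 + 100² + (34/7)*100) = 6267 + (24/7 + 10000 + 3400/7) = 6267 + 73424/7 = 117293/7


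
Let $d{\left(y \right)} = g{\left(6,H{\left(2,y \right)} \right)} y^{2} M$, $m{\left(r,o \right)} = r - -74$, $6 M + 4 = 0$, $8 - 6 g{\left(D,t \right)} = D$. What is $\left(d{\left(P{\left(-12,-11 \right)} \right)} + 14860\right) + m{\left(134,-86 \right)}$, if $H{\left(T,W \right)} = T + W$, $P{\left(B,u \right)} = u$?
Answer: $\frac{135370}{9} \approx 15041.0$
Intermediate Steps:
$g{\left(D,t \right)} = \frac{4}{3} - \frac{D}{6}$
$M = - \frac{2}{3}$ ($M = - \frac{2}{3} + \frac{1}{6} \cdot 0 = - \frac{2}{3} + 0 = - \frac{2}{3} \approx -0.66667$)
$m{\left(r,o \right)} = 74 + r$ ($m{\left(r,o \right)} = r + 74 = 74 + r$)
$d{\left(y \right)} = - \frac{2 y^{2}}{9}$ ($d{\left(y \right)} = \left(\frac{4}{3} - 1\right) y^{2} \left(- \frac{2}{3}\right) = \frac{y^{2}}{3} \left(- \frac{2}{3}\right) = - \frac{2 y^{2}}{9}$)
$\left(d{\left(P{\left(-12,-11 \right)} \right)} + 14860\right) + m{\left(134,-86 \right)} = \left(- \frac{2 \left(-11\right)^{2}}{9} + 14860\right) + \left(74 + 134\right) = \left(\left(- \frac{2}{9}\right) 121 + 14860\right) + 208 = \left(- \frac{242}{9} + 14860\right) + 208 = \frac{133498}{9} + 208 = \frac{135370}{9}$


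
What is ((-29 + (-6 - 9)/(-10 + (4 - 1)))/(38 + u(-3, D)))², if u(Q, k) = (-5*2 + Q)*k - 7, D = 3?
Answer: 2209/196 ≈ 11.270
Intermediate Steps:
u(Q, k) = -7 + k*(-10 + Q) (u(Q, k) = (-10 + Q)*k - 7 = k*(-10 + Q) - 7 = -7 + k*(-10 + Q))
((-29 + (-6 - 9)/(-10 + (4 - 1)))/(38 + u(-3, D)))² = ((-29 + (-6 - 9)/(-10 + (4 - 1)))/(38 + (-7 - 10*3 - 3*3)))² = ((-29 - 15/(-10 + 3))/(38 + (-7 - 30 - 9)))² = ((-29 - 15/(-7))/(38 - 46))² = ((-29 - 15*(-⅐))/(-8))² = ((-29 + 15/7)*(-⅛))² = (-188/7*(-⅛))² = (47/14)² = 2209/196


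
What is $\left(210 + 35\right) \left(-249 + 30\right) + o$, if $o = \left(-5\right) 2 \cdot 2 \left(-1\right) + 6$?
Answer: $-53629$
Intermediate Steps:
$o = 26$ ($o = \left(-10\right) 2 \left(-1\right) + 6 = \left(-20\right) \left(-1\right) + 6 = 20 + 6 = 26$)
$\left(210 + 35\right) \left(-249 + 30\right) + o = \left(210 + 35\right) \left(-249 + 30\right) + 26 = 245 \left(-219\right) + 26 = -53655 + 26 = -53629$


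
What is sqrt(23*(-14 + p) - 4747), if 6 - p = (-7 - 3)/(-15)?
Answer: I*sqrt(44517)/3 ≈ 70.33*I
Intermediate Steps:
p = 16/3 (p = 6 - (-7 - 3)/(-15) = 6 - (-10)*(-1)/15 = 6 - 1*2/3 = 6 - 2/3 = 16/3 ≈ 5.3333)
sqrt(23*(-14 + p) - 4747) = sqrt(23*(-14 + 16/3) - 4747) = sqrt(23*(-26/3) - 4747) = sqrt(-598/3 - 4747) = sqrt(-14839/3) = I*sqrt(44517)/3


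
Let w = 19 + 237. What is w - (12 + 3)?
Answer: 241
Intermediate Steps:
w = 256
w - (12 + 3) = 256 - (12 + 3) = 256 - 1*15 = 256 - 15 = 241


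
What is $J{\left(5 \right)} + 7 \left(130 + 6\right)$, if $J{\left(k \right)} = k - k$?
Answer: $952$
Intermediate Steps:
$J{\left(k \right)} = 0$
$J{\left(5 \right)} + 7 \left(130 + 6\right) = 0 + 7 \left(130 + 6\right) = 0 + 7 \cdot 136 = 0 + 952 = 952$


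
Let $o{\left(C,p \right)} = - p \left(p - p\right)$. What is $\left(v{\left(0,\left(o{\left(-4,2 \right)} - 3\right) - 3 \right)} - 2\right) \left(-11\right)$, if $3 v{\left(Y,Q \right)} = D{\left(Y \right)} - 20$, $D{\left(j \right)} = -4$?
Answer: $110$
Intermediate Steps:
$o{\left(C,p \right)} = 0$ ($o{\left(C,p \right)} = - p 0 = 0$)
$v{\left(Y,Q \right)} = -8$ ($v{\left(Y,Q \right)} = \frac{-4 - 20}{3} = \frac{1}{3} \left(-24\right) = -8$)
$\left(v{\left(0,\left(o{\left(-4,2 \right)} - 3\right) - 3 \right)} - 2\right) \left(-11\right) = \left(-8 - 2\right) \left(-11\right) = \left(-10\right) \left(-11\right) = 110$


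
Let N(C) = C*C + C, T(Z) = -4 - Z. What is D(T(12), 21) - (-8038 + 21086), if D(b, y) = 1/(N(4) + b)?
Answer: -52191/4 ≈ -13048.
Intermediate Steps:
N(C) = C + C² (N(C) = C² + C = C + C²)
D(b, y) = 1/(20 + b) (D(b, y) = 1/(4*(1 + 4) + b) = 1/(4*5 + b) = 1/(20 + b))
D(T(12), 21) - (-8038 + 21086) = 1/(20 + (-4 - 1*12)) - (-8038 + 21086) = 1/(20 + (-4 - 12)) - 1*13048 = 1/(20 - 16) - 13048 = 1/4 - 13048 = ¼ - 13048 = -52191/4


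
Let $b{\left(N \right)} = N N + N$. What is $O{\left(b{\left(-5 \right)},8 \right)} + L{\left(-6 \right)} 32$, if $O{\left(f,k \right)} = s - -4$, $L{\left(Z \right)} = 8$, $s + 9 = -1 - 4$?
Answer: $246$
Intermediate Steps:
$s = -14$ ($s = -9 - 5 = -14$)
$b{\left(N \right)} = N + N^{2}$ ($b{\left(N \right)} = N^{2} + N = N + N^{2}$)
$O{\left(f,k \right)} = -10$ ($O{\left(f,k \right)} = -14 - -4 = -14 + 4 = -10$)
$O{\left(b{\left(-5 \right)},8 \right)} + L{\left(-6 \right)} 32 = -10 + 8 \cdot 32 = -10 + 256 = 246$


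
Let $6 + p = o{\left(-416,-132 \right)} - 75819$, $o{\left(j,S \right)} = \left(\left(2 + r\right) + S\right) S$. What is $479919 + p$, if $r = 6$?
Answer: $420462$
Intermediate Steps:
$o{\left(j,S \right)} = S \left(8 + S\right)$ ($o{\left(j,S \right)} = \left(\left(2 + 6\right) + S\right) S = \left(8 + S\right) S = S \left(8 + S\right)$)
$p = -59457$ ($p = -6 - \left(75819 + 132 \left(8 - 132\right)\right) = -6 - 59451 = -59457$)
$479919 + p = 479919 - 59457 = 420462$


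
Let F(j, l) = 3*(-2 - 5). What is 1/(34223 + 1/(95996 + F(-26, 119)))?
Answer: 95975/3284552426 ≈ 2.9220e-5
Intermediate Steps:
F(j, l) = -21 (F(j, l) = 3*(-7) = -21)
1/(34223 + 1/(95996 + F(-26, 119))) = 1/(34223 + 1/(95996 - 21)) = 1/(34223 + 1/95975) = 1/(3284552426/95975) = 95975/3284552426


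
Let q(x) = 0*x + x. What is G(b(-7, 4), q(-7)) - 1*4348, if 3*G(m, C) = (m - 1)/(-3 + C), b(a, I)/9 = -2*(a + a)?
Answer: -130691/30 ≈ -4356.4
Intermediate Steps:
b(a, I) = -36*a (b(a, I) = 9*(-2*(a + a)) = 9*(-4*a) = -36*a)
q(x) = x (q(x) = 0 + x = x)
G(m, C) = (-1 + m)/(3*(-3 + C)) (G(m, C) = ((m - 1)/(-3 + C))/3 = ((-1 + m)/(-3 + C))/3 = (-1 + m)/(3*(-3 + C)))
G(b(-7, 4), q(-7)) - 1*4348 = (-1 - 36*(-7))/(3*(-3 - 7)) - 1*4348 = (⅓)*(-1 + 252)/(-10) - 4348 = (⅓)*(-⅒)*251 - 4348 = -251/30 - 4348 = -130691/30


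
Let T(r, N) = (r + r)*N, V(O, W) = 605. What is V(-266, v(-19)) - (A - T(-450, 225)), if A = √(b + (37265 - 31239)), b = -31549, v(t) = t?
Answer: -201895 - I*√25523 ≈ -2.019e+5 - 159.76*I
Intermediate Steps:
A = I*√25523 (A = √(-31549 + (37265 - 31239)) = √(-31549 + 6026) = √(-25523) = I*√25523 ≈ 159.76*I)
T(r, N) = 2*N*r (T(r, N) = (2*r)*N = 2*N*r)
V(-266, v(-19)) - (A - T(-450, 225)) = 605 - (I*√25523 - 2*225*(-450)) = 605 - (I*√25523 - 1*(-202500)) = 605 - (I*√25523 + 202500) = 605 - (202500 + I*√25523) = 605 + (-202500 - I*√25523) = -201895 - I*√25523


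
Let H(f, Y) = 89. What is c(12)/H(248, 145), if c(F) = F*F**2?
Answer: 1728/89 ≈ 19.416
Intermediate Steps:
c(F) = F**3
c(12)/H(248, 145) = 12**3/89 = 1728*(1/89) = 1728/89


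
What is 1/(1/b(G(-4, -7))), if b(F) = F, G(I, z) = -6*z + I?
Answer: 38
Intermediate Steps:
G(I, z) = I - 6*z
1/(1/b(G(-4, -7))) = 1/(1/(-4 - 6*(-7))) = 1/(1/(-4 + 42)) = 1/(1/38) = 38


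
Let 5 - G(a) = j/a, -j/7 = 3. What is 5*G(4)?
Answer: 205/4 ≈ 51.250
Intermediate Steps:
j = -21 (j = -7*3 = -21)
G(a) = 5 + 21/a (G(a) = 5 - (-21)/a = 5 + 21/a)
5*G(4) = 5*(5 + 21/4) = 5*(41/4) = 205/4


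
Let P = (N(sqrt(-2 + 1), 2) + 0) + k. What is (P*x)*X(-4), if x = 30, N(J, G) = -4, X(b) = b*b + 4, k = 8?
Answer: 2400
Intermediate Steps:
X(b) = 4 + b**2 (X(b) = b**2 + 4 = 4 + b**2)
P = 4 (P = (-4 + 0) + 8 = -4 + 8 = 4)
(P*x)*X(-4) = (4*30)*(4 + (-4)**2) = 120*(4 + 16) = 120*20 = 2400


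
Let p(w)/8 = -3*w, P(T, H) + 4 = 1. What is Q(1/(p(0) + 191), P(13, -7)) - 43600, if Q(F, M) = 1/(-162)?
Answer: -7063201/162 ≈ -43600.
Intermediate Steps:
P(T, H) = -3 (P(T, H) = -4 + 1 = -3)
p(w) = -24*w (p(w) = 8*(-3*w) = -24*w)
Q(F, M) = -1/162
Q(1/(p(0) + 191), P(13, -7)) - 43600 = -1/162 - 43600 = -7063201/162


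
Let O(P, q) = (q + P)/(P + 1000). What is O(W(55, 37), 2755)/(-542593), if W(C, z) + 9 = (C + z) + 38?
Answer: -2876/608246753 ≈ -4.7283e-6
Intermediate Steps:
W(C, z) = 29 + C + z (W(C, z) = -9 + ((C + z) + 38) = -9 + (38 + C + z) = 29 + C + z)
O(P, q) = (P + q)/(1000 + P)
O(W(55, 37), 2755)/(-542593) = (((29 + 55 + 37) + 2755)/(1000 + (29 + 55 + 37)))/(-542593) = ((121 + 2755)/(1000 + 121))*(-1/542593) = (2876/1121)*(-1/542593) = -2876/608246753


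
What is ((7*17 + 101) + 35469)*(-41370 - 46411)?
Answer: -3132816109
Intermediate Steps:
((7*17 + 101) + 35469)*(-41370 - 46411) = ((119 + 101) + 35469)*(-87781) = (220 + 35469)*(-87781) = 35689*(-87781) = -3132816109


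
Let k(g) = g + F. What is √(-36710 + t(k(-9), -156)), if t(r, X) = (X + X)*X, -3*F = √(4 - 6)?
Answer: √11962 ≈ 109.37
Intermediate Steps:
F = -I*√2/3 (F = -√(4 - 6)/3 = -I*√2/3 ≈ -0.4714*I)
k(g) = g - I*√2/3
t(r, X) = 2*X² (t(r, X) = (2*X)*X = 2*X²)
√(-36710 + t(k(-9), -156)) = √(-36710 + 2*(-156)²) = √(-36710 + 2*24336) = √(-36710 + 48672) = √11962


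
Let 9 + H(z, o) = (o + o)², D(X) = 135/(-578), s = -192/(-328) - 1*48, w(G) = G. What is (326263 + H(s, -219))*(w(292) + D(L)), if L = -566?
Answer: 43686282409/289 ≈ 1.5116e+8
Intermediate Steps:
s = -1944/41 (s = -192*(-1/328) - 48 = 24/41 - 48 = -1944/41 ≈ -47.415)
D(X) = -135/578 (D(X) = 135*(-1/578) = -135/578)
H(z, o) = -9 + 4*o² (H(z, o) = -9 + (o + o)² = -9 + (2*o)² = -9 + 4*o²)
(326263 + H(s, -219))*(w(292) + D(L)) = (326263 + (-9 + 4*(-219)²))*(292 - 135/578) = (326263 + (-9 + 4*47961))*(168641/578) = (326263 + (-9 + 191844))*(168641/578) = (326263 + 191835)*(168641/578) = 518098*(168641/578) = 43686282409/289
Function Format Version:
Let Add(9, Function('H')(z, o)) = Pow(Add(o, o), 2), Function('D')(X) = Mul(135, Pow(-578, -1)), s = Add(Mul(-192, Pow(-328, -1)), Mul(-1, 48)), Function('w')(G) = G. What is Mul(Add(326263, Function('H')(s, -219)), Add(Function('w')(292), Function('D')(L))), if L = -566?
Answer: Rational(43686282409, 289) ≈ 1.5116e+8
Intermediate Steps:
s = Rational(-1944, 41) (s = Add(Mul(-192, Rational(-1, 328)), -48) = Add(Rational(24, 41), -48) = Rational(-1944, 41) ≈ -47.415)
Function('D')(X) = Rational(-135, 578) (Function('D')(X) = Mul(135, Rational(-1, 578)) = Rational(-135, 578))
Function('H')(z, o) = Add(-9, Mul(4, Pow(o, 2))) (Function('H')(z, o) = Add(-9, Pow(Add(o, o), 2)) = Add(-9, Pow(Mul(2, o), 2)) = Add(-9, Mul(4, Pow(o, 2))))
Mul(Add(326263, Function('H')(s, -219)), Add(Function('w')(292), Function('D')(L))) = Mul(Add(326263, Add(-9, Mul(4, Pow(-219, 2)))), Add(292, Rational(-135, 578))) = Mul(Add(326263, Add(-9, Mul(4, 47961))), Rational(168641, 578)) = Mul(Add(326263, Add(-9, 191844)), Rational(168641, 578)) = Mul(Add(326263, 191835), Rational(168641, 578)) = Mul(518098, Rational(168641, 578)) = Rational(43686282409, 289)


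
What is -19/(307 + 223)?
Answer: -19/530 ≈ -0.035849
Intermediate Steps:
-19/(307 + 223) = -19/530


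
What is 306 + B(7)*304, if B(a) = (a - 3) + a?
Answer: 3650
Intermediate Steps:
B(a) = -3 + 2*a (B(a) = (-3 + a) + a = -3 + 2*a)
306 + B(7)*304 = 306 + (-3 + 2*7)*304 = 306 + (-3 + 14)*304 = 306 + 11*304 = 306 + 3344 = 3650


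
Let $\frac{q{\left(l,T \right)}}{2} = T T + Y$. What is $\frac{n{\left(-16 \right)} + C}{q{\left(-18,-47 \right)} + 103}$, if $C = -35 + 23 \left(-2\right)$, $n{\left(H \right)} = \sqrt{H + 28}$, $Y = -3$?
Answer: $- \frac{27}{1505} + \frac{2 \sqrt{3}}{4515} \approx -0.017173$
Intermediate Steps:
$n{\left(H \right)} = \sqrt{28 + H}$
$q{\left(l,T \right)} = -6 + 2 T^{2}$ ($q{\left(l,T \right)} = 2 \left(T T - 3\right) = 2 \left(T^{2} - 3\right) = 2 \left(-3 + T^{2}\right) = -6 + 2 T^{2}$)
$C = -81$ ($C = -35 - 46 = -81$)
$\frac{n{\left(-16 \right)} + C}{q{\left(-18,-47 \right)} + 103} = \frac{\sqrt{28 - 16} - 81}{\left(-6 + 2 \left(-47\right)^{2}\right) + 103} = \frac{\sqrt{12} - 81}{\left(-6 + 2 \cdot 2209\right) + 103} = \frac{2 \sqrt{3} - 81}{\left(-6 + 4418\right) + 103} = \frac{-81 + 2 \sqrt{3}}{4412 + 103} = \frac{-81 + 2 \sqrt{3}}{4515} = \left(-81 + 2 \sqrt{3}\right) \frac{1}{4515} = - \frac{27}{1505} + \frac{2 \sqrt{3}}{4515}$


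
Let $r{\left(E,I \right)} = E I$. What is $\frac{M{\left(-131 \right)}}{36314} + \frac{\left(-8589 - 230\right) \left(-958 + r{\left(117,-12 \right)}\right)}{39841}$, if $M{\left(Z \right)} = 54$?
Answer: $\frac{378220064753}{723393037} \approx 522.84$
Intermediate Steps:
$\frac{M{\left(-131 \right)}}{36314} + \frac{\left(-8589 - 230\right) \left(-958 + r{\left(117,-12 \right)}\right)}{39841} = \frac{54}{36314} + \frac{\left(-8589 - 230\right) \left(-958 + 117 \left(-12\right)\right)}{39841} = 54 \cdot \frac{1}{36314} + - 8819 \left(-958 - 1404\right) \frac{1}{39841} = \frac{27}{18157} + \left(-8819\right) \left(-2362\right) \frac{1}{39841} = \frac{27}{18157} + 20830478 \cdot \frac{1}{39841} = \frac{27}{18157} + \frac{20830478}{39841} = \frac{378220064753}{723393037}$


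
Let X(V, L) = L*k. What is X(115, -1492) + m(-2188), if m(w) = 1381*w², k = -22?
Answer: 6611354888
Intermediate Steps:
X(V, L) = -22*L (X(V, L) = L*(-22) = -22*L)
X(115, -1492) + m(-2188) = -22*(-1492) + 1381*(-2188)² = 32824 + 1381*4787344 = 32824 + 6611322064 = 6611354888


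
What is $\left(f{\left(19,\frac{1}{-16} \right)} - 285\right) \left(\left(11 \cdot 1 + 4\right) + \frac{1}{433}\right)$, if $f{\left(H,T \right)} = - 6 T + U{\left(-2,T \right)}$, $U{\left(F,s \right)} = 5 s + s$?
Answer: $- \frac{1851360}{433} \approx -4275.7$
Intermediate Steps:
$U{\left(F,s \right)} = 6 s$
$f{\left(H,T \right)} = 0$ ($f{\left(H,T \right)} = - 6 T + 6 T = 0$)
$\left(f{\left(19,\frac{1}{-16} \right)} - 285\right) \left(\left(11 \cdot 1 + 4\right) + \frac{1}{433}\right) = \left(0 - 285\right) \left(\left(11 \cdot 1 + 4\right) + \frac{1}{433}\right) = - 285 \left(\left(11 + 4\right) + \frac{1}{433}\right) = - 285 \left(15 + \frac{1}{433}\right) = \left(-285\right) \frac{6496}{433} = - \frac{1851360}{433}$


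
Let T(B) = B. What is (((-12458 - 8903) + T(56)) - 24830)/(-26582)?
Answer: 46135/26582 ≈ 1.7356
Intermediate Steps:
(((-12458 - 8903) + T(56)) - 24830)/(-26582) = (((-12458 - 8903) + 56) - 24830)/(-26582) = ((-21361 + 56) - 24830)*(-1/26582) = (-21305 - 24830)*(-1/26582) = -46135*(-1/26582) = 46135/26582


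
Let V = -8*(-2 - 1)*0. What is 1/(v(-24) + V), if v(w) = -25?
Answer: -1/25 ≈ -0.040000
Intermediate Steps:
V = 0 (V = -8*(-3)*0 = 24*0 = 0)
1/(v(-24) + V) = 1/(-25 + 0) = 1/(-25) = -1/25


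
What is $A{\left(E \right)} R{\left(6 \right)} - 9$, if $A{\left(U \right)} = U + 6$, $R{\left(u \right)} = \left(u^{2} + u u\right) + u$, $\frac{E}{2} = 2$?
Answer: $771$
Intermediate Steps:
$E = 4$ ($E = 2 \cdot 2 = 4$)
$R{\left(u \right)} = u + 2 u^{2}$ ($R{\left(u \right)} = \left(u^{2} + u^{2}\right) + u = 2 u^{2} + u = u + 2 u^{2}$)
$A{\left(U \right)} = 6 + U$
$A{\left(E \right)} R{\left(6 \right)} - 9 = \left(6 + 4\right) 6 \left(1 + 2 \cdot 6\right) - 9 = 10 \cdot 6 \left(1 + 12\right) - 9 = 10 \cdot 6 \cdot 13 - 9 = 10 \cdot 78 - 9 = 780 - 9 = 771$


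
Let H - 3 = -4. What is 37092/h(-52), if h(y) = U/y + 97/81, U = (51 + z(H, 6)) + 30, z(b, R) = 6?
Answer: -156231504/2003 ≈ -77999.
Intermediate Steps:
H = -1 (H = 3 - 4 = -1)
U = 87 (U = (51 + 6) + 30 = 57 + 30 = 87)
h(y) = 97/81 + 87/y (h(y) = 87/y + 97/81 = 97/81 + 87/y)
37092/h(-52) = 37092/(97/81 + 87/(-52)) = 37092/(97/81 + 87*(-1/52)) = 37092/(97/81 - 87/52) = 37092/(-2003/4212) = 37092*(-4212/2003) = -156231504/2003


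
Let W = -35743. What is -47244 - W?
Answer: -11501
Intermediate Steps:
-47244 - W = -47244 - 1*(-35743) = -47244 + 35743 = -11501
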